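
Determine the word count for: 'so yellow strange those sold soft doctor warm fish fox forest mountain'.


Counting words by splitting on spaces:
  Word 1: 'so'
  Word 2: 'yellow'
  Word 3: 'strange'
  Word 4: 'those'
  Word 5: 'sold'
  Word 6: 'soft'
  Word 7: 'doctor'
  Word 8: 'warm'
  Word 9: 'fish'
  Word 10: 'fox'
  Word 11: 'forest'
  Word 12: 'mountain'
Total words: 12

12


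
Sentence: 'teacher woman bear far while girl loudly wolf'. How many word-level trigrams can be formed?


Word trigrams from [8] words:
  Trigram 1: (teacher woman bear)
  Trigram 2: (woman bear far)
  Trigram 3: (bear far while)
  Trigram 4: (far while girl)
  Trigram 5: (while girl loudly)
  Trigram 6: (girl loudly wolf)
Total word trigrams: 8 - 2 = 6

6


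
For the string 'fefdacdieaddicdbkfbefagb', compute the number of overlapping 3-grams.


String 'fefdacdieaddicdbkfbefagb' has length L = 24.
Number of overlapping n-grams = L - n + 1
Substituting: 24 - 3 + 1 = 22

22


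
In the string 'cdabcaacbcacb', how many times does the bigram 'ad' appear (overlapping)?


Scanning 'cdabcaacbcacb' for bigram 'ad':
  Position 0: 'cd' -> no
  Position 1: 'da' -> no
  Position 2: 'ab' -> no
  Position 3: 'bc' -> no
  Position 4: 'ca' -> no
  Position 5: 'aa' -> no
  Position 6: 'ac' -> no
  Position 7: 'cb' -> no
  Position 8: 'bc' -> no
  Position 9: 'ca' -> no
  Position 10: 'ac' -> no
  Position 11: 'cb' -> no
Total matches: 0

0


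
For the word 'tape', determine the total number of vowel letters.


Scanning each character of 'tape':
  Position 1: 't' -> consonant (running count: 0)
  Position 2: 'a' -> vowel (running count: 1)
  Position 3: 'p' -> consonant (running count: 1)
  Position 4: 'e' -> vowel (running count: 2)
Total vowels: 2

2


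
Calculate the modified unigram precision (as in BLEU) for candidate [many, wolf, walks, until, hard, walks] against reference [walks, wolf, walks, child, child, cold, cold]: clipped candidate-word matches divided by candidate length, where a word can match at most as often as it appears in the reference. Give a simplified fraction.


Reference word counts: {'child': 2, 'cold': 2, 'walks': 2, 'wolf': 1}
Checking each candidate word (with clipping):
  'many' -> not in reference -> no match (matches: 0)
  'wolf' -> in reference (ref count 1, used 1/1) -> match (matches: 1)
  'walks' -> in reference (ref count 2, used 1/2) -> match (matches: 2)
  'until' -> not in reference -> no match (matches: 2)
  'hard' -> not in reference -> no match (matches: 2)
  'walks' -> in reference (ref count 2, used 2/2) -> match (matches: 3)
Clipped matches: 3, Candidate length: 6
Precision = 3/6 = 1/2

1/2


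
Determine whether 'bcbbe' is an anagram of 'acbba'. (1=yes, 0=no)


Sort characters of 'bcbbe': 'bbbce'
Sort characters of 'acbba': 'aabbc'
Sorted forms differ -> they are NOT anagrams
Result: 0

0


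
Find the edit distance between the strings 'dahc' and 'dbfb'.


Building DP table for s1='dahc' (len 4) and s2='dbfb' (len 4):
       d  b  f  b
    0  1  2  3  4
  d 1  0  1  2  3
  a 2  1  1  2  3
  h 3  2  2  2  3
  c 4  3  3  3  3
Edit distance = dp[4][4] = 3

3


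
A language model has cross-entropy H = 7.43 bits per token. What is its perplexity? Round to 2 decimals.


Perplexity formula: PP = 2^H
H = 7.43
PP = 2^7.43
Decompose: 2^7.43 = 2^7 * 2^0.43
2^7 = 128, 2^0.43 ~ 1.3472336
PP ~ 128 * 1.3472336 = 172.4459008
Rounded to 2 decimals: 172.45

172.45


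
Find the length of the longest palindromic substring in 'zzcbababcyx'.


Scanning 'zzcbababcyx' for palindromic substrings.
Substring at positions 2-8: 'cbababc'.
Check: reverse('cbababc') = 'cbababc' -> palindrome confirmed.
Neighbouring characters ('z' / 'y') break symmetry, so it cannot extend further.
No longer palindromic substring exists; longest length = 7

7


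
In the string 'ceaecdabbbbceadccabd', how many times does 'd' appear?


Scanning 'ceaecdabbbbceadccabd' for 'd':
  Position 5: 'd' -> MATCH (count: 1)
  Position 14: 'd' -> MATCH (count: 2)
  Position 19: 'd' -> MATCH (count: 3)
Total occurrences of 'd': 3

3


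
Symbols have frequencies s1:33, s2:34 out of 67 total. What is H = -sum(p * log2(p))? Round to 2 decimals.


Computing entropy H = -sum(p_i * log2(p_i)):
  s1: p = 33/67 = 0.4925, -p*log2(p) = 0.5032
  s2: p = 34/67 = 0.5075, -p*log2(p) = 0.4966
H = sum of terms = 0.9998
Rounded to 2 decimals: 1.00

1.00


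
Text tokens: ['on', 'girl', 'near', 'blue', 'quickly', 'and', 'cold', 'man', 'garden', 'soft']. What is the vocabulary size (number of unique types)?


Listing all tokens and tracking unique types:
  Token 1: 'on' -> NEW (unique so far: 1)
  Token 2: 'girl' -> NEW (unique so far: 2)
  Token 3: 'near' -> NEW (unique so far: 3)
  Token 4: 'blue' -> NEW (unique so far: 4)
  Token 5: 'quickly' -> NEW (unique so far: 5)
  Token 6: 'and' -> NEW (unique so far: 6)
  Token 7: 'cold' -> NEW (unique so far: 7)
  Token 8: 'man' -> NEW (unique so far: 8)
  Token 9: 'garden' -> NEW (unique so far: 9)
  Token 10: 'soft' -> NEW (unique so far: 10)
Unique types: ('and', 'blue', 'cold', 'garden', 'girl', 'man', 'near', 'on', 'quickly', 'soft')
Vocabulary size: 10

10


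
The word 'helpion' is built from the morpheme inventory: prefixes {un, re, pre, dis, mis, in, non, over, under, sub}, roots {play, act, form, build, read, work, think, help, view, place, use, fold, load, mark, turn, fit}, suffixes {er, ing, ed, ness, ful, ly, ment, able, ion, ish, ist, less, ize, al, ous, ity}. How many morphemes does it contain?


Segmenting 'helpion' against the inventory:
  'help' -> root (morpheme 1)
  'ion' -> suffix (morpheme 2)
Total morphemes: 2

2


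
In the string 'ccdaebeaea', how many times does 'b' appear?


Scanning 'ccdaebeaea' for 'b':
  Position 5: 'b' -> MATCH (count: 1)
Total occurrences of 'b': 1

1


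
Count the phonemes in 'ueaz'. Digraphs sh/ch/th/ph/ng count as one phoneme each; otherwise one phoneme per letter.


Parsing 'ueaz' greedily, digraphs first:
  'u' -> vowel phoneme (phonemes so far: 1)
  'e' -> vowel phoneme (phonemes so far: 2)
  'a' -> vowel phoneme (phonemes so far: 3)
  'z' -> consonant phoneme (phonemes so far: 4)
Total phonemes: 4

4


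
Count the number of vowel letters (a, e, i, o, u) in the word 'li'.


Scanning each character of 'li':
  Position 1: 'l' -> consonant (running count: 0)
  Position 2: 'i' -> vowel (running count: 1)
Total vowels: 1

1


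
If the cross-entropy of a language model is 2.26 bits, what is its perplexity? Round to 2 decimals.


Perplexity formula: PP = 2^H
H = 2.26
PP = 2^2.26
Decompose: 2^2.26 = 2^2 * 2^0.26
2^2 = 4, 2^0.26 ~ 1.1974787
PP ~ 4 * 1.1974787 = 4.7899148
Rounded to 2 decimals: 4.79

4.79


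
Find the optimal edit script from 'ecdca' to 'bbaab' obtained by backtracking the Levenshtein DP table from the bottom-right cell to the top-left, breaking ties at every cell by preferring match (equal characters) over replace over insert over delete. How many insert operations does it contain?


Edit distance = 5. Backtracking from cell (5, 5) with preference match > replace > insert > delete,
then listing the resulting alignment 'ecdca' -> 'bbaab' left to right:
  Step 1: replace e->b
  Step 2: replace c->b
  Step 3: replace d->a
  Step 4: replace c->a
  Step 5: replace a->b
Total insertions: 0

0


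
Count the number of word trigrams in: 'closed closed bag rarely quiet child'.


Word trigrams from [6] words:
  Trigram 1: (closed closed bag)
  Trigram 2: (closed bag rarely)
  Trigram 3: (bag rarely quiet)
  Trigram 4: (rarely quiet child)
Total word trigrams: 6 - 2 = 4

4


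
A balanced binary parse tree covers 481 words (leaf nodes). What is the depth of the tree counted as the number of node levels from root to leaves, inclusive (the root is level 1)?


In a balanced binary tree with n leaves the deepest leaf is ceil(log2(n)) edges below the root,
so counting node levels inclusive of root and leaves gives ceil(log2(n)) + 1 levels.
log2(481) = 8.9099
ceil(8.9099) = 9
levels = 9 + 1 = 10

10


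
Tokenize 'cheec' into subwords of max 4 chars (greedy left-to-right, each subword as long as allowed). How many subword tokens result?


'cheec' has 5 characters.
Chunking with max size 4:
  Chunk 1: 'chee' (positions 0-3)
  Chunk 2: 'c' (positions 4-4)
Total chunks: ceil(5 / 4) = 2

2


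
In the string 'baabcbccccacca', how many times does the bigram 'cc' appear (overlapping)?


Scanning 'baabcbccccacca' for bigram 'cc':
  Position 0: 'ba' -> no
  Position 1: 'aa' -> no
  Position 2: 'ab' -> no
  Position 3: 'bc' -> no
  Position 4: 'cb' -> no
  Position 5: 'bc' -> no
  Position 6: 'cc' -> MATCH
  Position 7: 'cc' -> MATCH
  Position 8: 'cc' -> MATCH
  Position 9: 'ca' -> no
  Position 10: 'ac' -> no
  Position 11: 'cc' -> MATCH
  Position 12: 'ca' -> no
Total matches: 4

4


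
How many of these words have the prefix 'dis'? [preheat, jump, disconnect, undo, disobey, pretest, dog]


Checking each word for prefix 'dis':
  'preheat' -> no (count: 0)
  'jump' -> no (count: 0)
  'disconnect' -> YES, starts with 'dis' (count: 1)
  'undo' -> no (count: 1)
  'disobey' -> YES, starts with 'dis' (count: 2)
  'pretest' -> no (count: 2)
  'dog' -> no (count: 2)
Total with prefix 'dis': 2

2


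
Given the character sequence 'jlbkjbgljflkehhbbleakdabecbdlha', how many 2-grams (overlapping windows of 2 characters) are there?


String 'jlbkjbgljflkehhbbleakdabecbdlha' has length L = 31.
Number of overlapping n-grams = L - n + 1
Substituting: 31 - 2 + 1 = 30

30


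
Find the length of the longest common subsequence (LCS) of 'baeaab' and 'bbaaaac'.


DP table for LCS of 'baeaab' and 'bbaaaac':
       b  b  a  a  a  a  c
    0  0  0  0  0  0  0  0
  b 0  1  1  1  1  1  1  1
  a 0  1  1  2  2  2  2  2
  e 0  1  1  2  2  2  2  2
  a 0  1  1  2  3  3  3  3
  a 0  1  1  2  3  4  4  4
  b 0  1  2  2  3  4  4  4
LCS: 'baaa'
LCS length = 4

4


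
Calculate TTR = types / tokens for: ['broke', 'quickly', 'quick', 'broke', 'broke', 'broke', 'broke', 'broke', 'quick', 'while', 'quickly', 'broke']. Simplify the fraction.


Tokens: 12
Unique types: ('broke', 'quick', 'quickly', 'while') = 4
TTR = 4/12
Simplify: divide both by 4 -> 1/3
TTR = 1/3

1/3


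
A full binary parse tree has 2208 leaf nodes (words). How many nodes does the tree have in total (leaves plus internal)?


Leaf nodes (terminals): 2208
Internal nodes = n - 1 = 2208 - 1 = 2207
Total = leaves + internal = 2208 + 2207 = 4415

4415


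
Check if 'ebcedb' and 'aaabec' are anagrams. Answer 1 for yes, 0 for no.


Sort characters of 'ebcedb': 'bbcdee'
Sort characters of 'aaabec': 'aaabce'
Sorted forms differ -> they are NOT anagrams
Result: 0

0


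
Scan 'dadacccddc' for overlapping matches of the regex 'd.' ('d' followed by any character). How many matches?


Pattern: d. means 'd' followed by any character.
Scanning 'dadacccddc' position-by-position:
  Pos 0: window 'da' -> MATCH
  Pos 1: window 'ad' -> no
  Pos 2: window 'da' -> MATCH
  Pos 3: window 'ac' -> no
  Pos 4: window 'cc' -> no
  Pos 5: window 'cc' -> no
  Pos 6: window 'cd' -> no
  Pos 7: window 'dd' -> MATCH
  Pos 8: window 'dc' -> MATCH
  Pos 9: window 'c' -> no
Total matches: 4

4


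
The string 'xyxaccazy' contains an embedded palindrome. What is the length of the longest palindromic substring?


Scanning 'xyxaccazy' for palindromic substrings.
Substring at positions 3-6: 'acca'.
Check: reverse('acca') = 'acca' -> palindrome confirmed.
Neighbouring characters ('x' / 'z') break symmetry, so it cannot extend further.
No longer palindromic substring exists; longest length = 4

4


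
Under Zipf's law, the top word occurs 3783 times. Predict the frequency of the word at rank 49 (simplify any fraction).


Zipf's law: freq(rank) = f1 / rank
f1 = 3783, rank = 49
freq = 3783 / 49
GCD(3783, 49) = 1
Simplified: 3783/49

3783/49


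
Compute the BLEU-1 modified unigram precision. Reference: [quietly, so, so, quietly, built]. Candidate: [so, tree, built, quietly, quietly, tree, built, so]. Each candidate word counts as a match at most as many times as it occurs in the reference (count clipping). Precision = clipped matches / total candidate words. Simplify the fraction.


Reference word counts: {'built': 1, 'quietly': 2, 'so': 2}
Checking each candidate word (with clipping):
  'so' -> in reference (ref count 2, used 1/2) -> match (matches: 1)
  'tree' -> not in reference -> no match (matches: 1)
  'built' -> in reference (ref count 1, used 1/1) -> match (matches: 2)
  'quietly' -> in reference (ref count 2, used 1/2) -> match (matches: 3)
  'quietly' -> in reference (ref count 2, used 2/2) -> match (matches: 4)
  'tree' -> not in reference -> no match (matches: 4)
  'built' -> ref count 1 already used up (1/1) -> clipped, no match (matches: 4)
  'so' -> in reference (ref count 2, used 2/2) -> match (matches: 5)
Clipped matches: 5, Candidate length: 8
Precision = 5/8

5/8


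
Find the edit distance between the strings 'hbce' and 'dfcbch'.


Building DP table for s1='hbce' (len 4) and s2='dfcbch' (len 6):
       d  f  c  b  c  h
    0  1  2  3  4  5  6
  h 1  1  2  3  4  5  5
  b 2  2  2  3  3  4  5
  c 3  3  3  2  3  3  4
  e 4  4  4  3  3  4  4
Edit distance = dp[4][6] = 4

4


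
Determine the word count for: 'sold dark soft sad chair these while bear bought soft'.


Counting words by splitting on spaces:
  Word 1: 'sold'
  Word 2: 'dark'
  Word 3: 'soft'
  Word 4: 'sad'
  Word 5: 'chair'
  Word 6: 'these'
  Word 7: 'while'
  Word 8: 'bear'
  Word 9: 'bought'
  Word 10: 'soft'
Total words: 10

10


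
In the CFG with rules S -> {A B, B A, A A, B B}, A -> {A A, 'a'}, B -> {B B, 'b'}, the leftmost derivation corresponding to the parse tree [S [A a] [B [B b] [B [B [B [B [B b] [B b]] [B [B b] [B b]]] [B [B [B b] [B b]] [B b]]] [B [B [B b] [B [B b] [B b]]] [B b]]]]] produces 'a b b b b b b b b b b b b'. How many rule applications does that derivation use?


Every bracketed nonterminal node [X ...] in the tree is produced by exactly one rule application.
Reading the tree off as a leftmost derivation:
  Step 1: S  =>  A B   (applied S -> A B)
  Step 2: A B  =>  a B   (applied A -> a)
  Step 3: a B  =>  a B B   (applied B -> B B)
  Step 4: a B B  =>  a b B   (applied B -> b)
  Step 5: a b B  =>  a b B B   (applied B -> B B)
  Step 6: a b B B  =>  a b B B B   (applied B -> B B)
  Step 7: a b B B B  =>  a b B B B B   (applied B -> B B)
  Step 8: a b B B B B  =>  a b B B B B B   (applied B -> B B)
  Step 9: a b B B B B B  =>  a b b B B B B   (applied B -> b)
  Step 10: a b b B B B B  =>  a b b b B B B   (applied B -> b)
  Step 11: a b b b B B B  =>  a b b b B B B B   (applied B -> B B)
  Step 12: a b b b B B B B  =>  a b b b b B B B   (applied B -> b)
  Step 13: a b b b b B B B  =>  a b b b b b B B   (applied B -> b)
  Step 14: a b b b b b B B  =>  a b b b b b B B B   (applied B -> B B)
  Step 15: a b b b b b B B B  =>  a b b b b b B B B B   (applied B -> B B)
  Step 16: a b b b b b B B B B  =>  a b b b b b b B B B   (applied B -> b)
  Step 17: a b b b b b b B B B  =>  a b b b b b b b B B   (applied B -> b)
  Step 18: a b b b b b b b B B  =>  a b b b b b b b b B   (applied B -> b)
  Step 19: a b b b b b b b b B  =>  a b b b b b b b b B B   (applied B -> B B)
  Step 20: a b b b b b b b b B B  =>  a b b b b b b b b B B B   (applied B -> B B)
  Step 21: a b b b b b b b b B B B  =>  a b b b b b b b b b B B   (applied B -> b)
  Step 22: a b b b b b b b b b B B  =>  a b b b b b b b b b B B B   (applied B -> B B)
  Step 23: a b b b b b b b b b B B B  =>  a b b b b b b b b b b B B   (applied B -> b)
  Step 24: a b b b b b b b b b b B B  =>  a b b b b b b b b b b b B   (applied B -> b)
  Step 25: a b b b b b b b b b b b B  =>  a b b b b b b b b b b b b   (applied B -> b)
Final yield: a b b b b b b b b b b b b
Total rewrite steps: 25

25


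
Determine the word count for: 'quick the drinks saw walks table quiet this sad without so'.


Counting words by splitting on spaces:
  Word 1: 'quick'
  Word 2: 'the'
  Word 3: 'drinks'
  Word 4: 'saw'
  Word 5: 'walks'
  Word 6: 'table'
  Word 7: 'quiet'
  Word 8: 'this'
  Word 9: 'sad'
  Word 10: 'without'
  Word 11: 'so'
Total words: 11

11


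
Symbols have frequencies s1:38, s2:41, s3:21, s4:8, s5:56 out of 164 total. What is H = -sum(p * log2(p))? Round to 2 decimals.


Computing entropy H = -sum(p_i * log2(p_i)):
  s1: p = 38/164 = 0.2317, -p*log2(p) = 0.4888
  s2: p = 41/164 = 0.2500, -p*log2(p) = 0.5000
  s3: p = 21/164 = 0.1280, -p*log2(p) = 0.3797
  s4: p = 8/164 = 0.0488, -p*log2(p) = 0.2126
  s5: p = 56/164 = 0.3415, -p*log2(p) = 0.5293
H = sum of terms = 2.1104
Rounded to 2 decimals: 2.11

2.11


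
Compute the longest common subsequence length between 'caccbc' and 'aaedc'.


DP table for LCS of 'caccbc' and 'aaedc':
       a  a  e  d  c
    0  0  0  0  0  0
  c 0  0  0  0  0  1
  a 0  1  1  1  1  1
  c 0  1  1  1  1  2
  c 0  1  1  1  1  2
  b 0  1  1  1  1  2
  c 0  1  1  1  1  2
LCS: 'ac'
LCS length = 2

2


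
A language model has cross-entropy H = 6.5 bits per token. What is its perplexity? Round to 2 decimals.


Perplexity formula: PP = 2^H
H = 6.5
PP = 2^6.5
Decompose: 2^6.5 = 2^6 * 2^0.5 = 2^6 * sqrt(2)
2^6 = 64, sqrt(2) ~ 1.4142136
PP ~ 64 * 1.4142136 = 90.5096704
Rounded to 2 decimals: 90.51

90.51


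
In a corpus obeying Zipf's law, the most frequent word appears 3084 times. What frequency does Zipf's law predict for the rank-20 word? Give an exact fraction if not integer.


Zipf's law: freq(rank) = f1 / rank
f1 = 3084, rank = 20
freq = 3084 / 20
GCD(3084, 20) = 4
Simplified: 771/5

771/5


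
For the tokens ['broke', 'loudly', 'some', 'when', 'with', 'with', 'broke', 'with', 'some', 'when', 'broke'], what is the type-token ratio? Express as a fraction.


Tokens: 11
Unique types: ('broke', 'loudly', 'some', 'when', 'with') = 5
TTR = 5/11
Already in lowest terms.

5/11


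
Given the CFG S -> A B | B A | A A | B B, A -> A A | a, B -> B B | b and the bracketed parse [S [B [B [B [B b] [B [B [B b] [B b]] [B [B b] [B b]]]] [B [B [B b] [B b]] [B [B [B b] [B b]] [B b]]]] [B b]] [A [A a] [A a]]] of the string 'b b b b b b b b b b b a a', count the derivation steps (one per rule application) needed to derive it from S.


Every bracketed nonterminal node [X ...] in the tree is produced by exactly one rule application.
Reading the tree off as a leftmost derivation:
  Step 1: S  =>  B A   (applied S -> B A)
  Step 2: B A  =>  B B A   (applied B -> B B)
  Step 3: B B A  =>  B B B A   (applied B -> B B)
  Step 4: B B B A  =>  B B B B A   (applied B -> B B)
  Step 5: B B B B A  =>  b B B B A   (applied B -> b)
  Step 6: b B B B A  =>  b B B B B A   (applied B -> B B)
  Step 7: b B B B B A  =>  b B B B B B A   (applied B -> B B)
  Step 8: b B B B B B A  =>  b b B B B B A   (applied B -> b)
  Step 9: b b B B B B A  =>  b b b B B B A   (applied B -> b)
  Step 10: b b b B B B A  =>  b b b B B B B A   (applied B -> B B)
  Step 11: b b b B B B B A  =>  b b b b B B B A   (applied B -> b)
  Step 12: b b b b B B B A  =>  b b b b b B B A   (applied B -> b)
  Step 13: b b b b b B B A  =>  b b b b b B B B A   (applied B -> B B)
  Step 14: b b b b b B B B A  =>  b b b b b B B B B A   (applied B -> B B)
  Step 15: b b b b b B B B B A  =>  b b b b b b B B B A   (applied B -> b)
  Step 16: b b b b b b B B B A  =>  b b b b b b b B B A   (applied B -> b)
  Step 17: b b b b b b b B B A  =>  b b b b b b b B B B A   (applied B -> B B)
  Step 18: b b b b b b b B B B A  =>  b b b b b b b B B B B A   (applied B -> B B)
  Step 19: b b b b b b b B B B B A  =>  b b b b b b b b B B B A   (applied B -> b)
  Step 20: b b b b b b b b B B B A  =>  b b b b b b b b b B B A   (applied B -> b)
  Step 21: b b b b b b b b b B B A  =>  b b b b b b b b b b B A   (applied B -> b)
  Step 22: b b b b b b b b b b B A  =>  b b b b b b b b b b b A   (applied B -> b)
  Step 23: b b b b b b b b b b b A  =>  b b b b b b b b b b b A A   (applied A -> A A)
  Step 24: b b b b b b b b b b b A A  =>  b b b b b b b b b b b a A   (applied A -> a)
  Step 25: b b b b b b b b b b b a A  =>  b b b b b b b b b b b a a   (applied A -> a)
Final yield: b b b b b b b b b b b a a
Total rewrite steps: 25

25


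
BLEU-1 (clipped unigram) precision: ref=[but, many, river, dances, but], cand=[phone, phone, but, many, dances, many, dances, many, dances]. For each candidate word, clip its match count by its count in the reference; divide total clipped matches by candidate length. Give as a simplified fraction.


Reference word counts: {'but': 2, 'dances': 1, 'many': 1, 'river': 1}
Checking each candidate word (with clipping):
  'phone' -> not in reference -> no match (matches: 0)
  'phone' -> not in reference -> no match (matches: 0)
  'but' -> in reference (ref count 2, used 1/2) -> match (matches: 1)
  'many' -> in reference (ref count 1, used 1/1) -> match (matches: 2)
  'dances' -> in reference (ref count 1, used 1/1) -> match (matches: 3)
  'many' -> ref count 1 already used up (1/1) -> clipped, no match (matches: 3)
  'dances' -> ref count 1 already used up (1/1) -> clipped, no match (matches: 3)
  'many' -> ref count 1 already used up (1/1) -> clipped, no match (matches: 3)
  'dances' -> ref count 1 already used up (1/1) -> clipped, no match (matches: 3)
Clipped matches: 3, Candidate length: 9
Precision = 3/9 = 1/3

1/3


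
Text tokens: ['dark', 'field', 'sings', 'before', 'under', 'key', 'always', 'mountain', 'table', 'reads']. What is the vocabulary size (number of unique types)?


Listing all tokens and tracking unique types:
  Token 1: 'dark' -> NEW (unique so far: 1)
  Token 2: 'field' -> NEW (unique so far: 2)
  Token 3: 'sings' -> NEW (unique so far: 3)
  Token 4: 'before' -> NEW (unique so far: 4)
  Token 5: 'under' -> NEW (unique so far: 5)
  Token 6: 'key' -> NEW (unique so far: 6)
  Token 7: 'always' -> NEW (unique so far: 7)
  Token 8: 'mountain' -> NEW (unique so far: 8)
  Token 9: 'table' -> NEW (unique so far: 9)
  Token 10: 'reads' -> NEW (unique so far: 10)
Unique types: ('always', 'before', 'dark', 'field', 'key', 'mountain', 'reads', 'sings', 'table', 'under')
Vocabulary size: 10

10


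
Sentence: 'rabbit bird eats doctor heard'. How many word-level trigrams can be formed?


Word trigrams from [5] words:
  Trigram 1: (rabbit bird eats)
  Trigram 2: (bird eats doctor)
  Trigram 3: (eats doctor heard)
Total word trigrams: 5 - 2 = 3

3


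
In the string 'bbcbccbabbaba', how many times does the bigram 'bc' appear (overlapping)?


Scanning 'bbcbccbabbaba' for bigram 'bc':
  Position 0: 'bb' -> no
  Position 1: 'bc' -> MATCH
  Position 2: 'cb' -> no
  Position 3: 'bc' -> MATCH
  Position 4: 'cc' -> no
  Position 5: 'cb' -> no
  Position 6: 'ba' -> no
  Position 7: 'ab' -> no
  Position 8: 'bb' -> no
  Position 9: 'ba' -> no
  Position 10: 'ab' -> no
  Position 11: 'ba' -> no
Total matches: 2

2


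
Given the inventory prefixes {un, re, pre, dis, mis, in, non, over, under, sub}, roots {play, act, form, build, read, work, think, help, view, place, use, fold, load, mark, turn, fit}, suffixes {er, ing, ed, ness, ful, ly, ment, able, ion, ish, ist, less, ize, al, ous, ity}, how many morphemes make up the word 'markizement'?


Segmenting 'markizement' against the inventory:
  'mark' -> root (morpheme 1)
  'ize' -> suffix (morpheme 2)
  'ment' -> suffix (morpheme 3)
Total morphemes: 3

3


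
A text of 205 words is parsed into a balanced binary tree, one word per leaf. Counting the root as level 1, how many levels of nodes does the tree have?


In a balanced binary tree with n leaves the deepest leaf is ceil(log2(n)) edges below the root,
so counting node levels inclusive of root and leaves gives ceil(log2(n)) + 1 levels.
log2(205) = 7.6795
ceil(7.6795) = 8
levels = 8 + 1 = 9

9


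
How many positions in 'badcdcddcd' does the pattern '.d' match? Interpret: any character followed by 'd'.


Pattern: .d means any character followed by 'd'.
Scanning 'badcdcddcd' position-by-position:
  Pos 0: window 'ba' -> no
  Pos 1: window 'ad' -> MATCH
  Pos 2: window 'dc' -> no
  Pos 3: window 'cd' -> MATCH
  Pos 4: window 'dc' -> no
  Pos 5: window 'cd' -> MATCH
  Pos 6: window 'dd' -> MATCH
  Pos 7: window 'dc' -> no
  Pos 8: window 'cd' -> MATCH
  Pos 9: window 'd' -> no
Total matches: 5

5


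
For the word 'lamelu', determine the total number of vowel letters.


Scanning each character of 'lamelu':
  Position 1: 'l' -> consonant (running count: 0)
  Position 2: 'a' -> vowel (running count: 1)
  Position 3: 'm' -> consonant (running count: 1)
  Position 4: 'e' -> vowel (running count: 2)
  Position 5: 'l' -> consonant (running count: 2)
  Position 6: 'u' -> vowel (running count: 3)
Total vowels: 3

3


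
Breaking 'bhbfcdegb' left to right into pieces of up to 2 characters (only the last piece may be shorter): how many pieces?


'bhbfcdegb' has 9 characters.
Chunking with max size 2:
  Chunk 1: 'bh' (positions 0-1)
  Chunk 2: 'bf' (positions 2-3)
  Chunk 3: 'cd' (positions 4-5)
  Chunk 4: 'eg' (positions 6-7)
  Chunk 5: 'b' (positions 8-8)
Total chunks: ceil(9 / 2) = 5

5


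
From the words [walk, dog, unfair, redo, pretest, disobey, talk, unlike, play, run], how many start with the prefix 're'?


Checking each word for prefix 're':
  'walk' -> no (count: 0)
  'dog' -> no (count: 0)
  'unfair' -> no (count: 0)
  'redo' -> YES, starts with 're' (count: 1)
  'pretest' -> no (count: 1)
  'disobey' -> no (count: 1)
  'talk' -> no (count: 1)
  'unlike' -> no (count: 1)
  'play' -> no (count: 1)
  'run' -> no (count: 1)
Total with prefix 're': 1

1


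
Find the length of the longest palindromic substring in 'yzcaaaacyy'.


Scanning 'yzcaaaacyy' for palindromic substrings.
Substring at positions 2-7: 'caaaac'.
Check: reverse('caaaac') = 'caaaac' -> palindrome confirmed.
Neighbouring characters ('z' / 'y') break symmetry, so it cannot extend further.
No longer palindromic substring exists; longest length = 6

6


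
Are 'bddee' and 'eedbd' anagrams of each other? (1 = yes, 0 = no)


Sort characters of 'bddee': 'bddee'
Sort characters of 'eedbd': 'bddee'
Sorted forms match -> they ARE anagrams
Result: 1

1


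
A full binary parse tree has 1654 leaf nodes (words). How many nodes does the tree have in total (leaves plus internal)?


Leaf nodes (terminals): 1654
Internal nodes = n - 1 = 1654 - 1 = 1653
Total = leaves + internal = 1654 + 1653 = 3307

3307


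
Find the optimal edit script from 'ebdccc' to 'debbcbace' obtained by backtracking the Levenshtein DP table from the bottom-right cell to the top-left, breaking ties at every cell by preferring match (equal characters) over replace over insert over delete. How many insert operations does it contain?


Edit distance = 5. Backtracking from cell (6, 9) with preference match > replace > insert > delete,
then listing the resulting alignment 'ebdccc' -> 'debbcbace' left to right:
  Step 1: insert 'd' [insertion #1]
  Step 2: keep 'e'
  Step 3: keep 'b'
  Step 4: replace d->b
  Step 5: keep 'c'
  Step 6: insert 'b' [insertion #2]
  Step 7: insert 'a' [insertion #3]
  Step 8: keep 'c'
  Step 9: replace c->e
Total insertions: 3

3


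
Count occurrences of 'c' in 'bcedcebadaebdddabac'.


Scanning 'bcedcebadaebdddabac' for 'c':
  Position 1: 'c' -> MATCH (count: 1)
  Position 4: 'c' -> MATCH (count: 2)
  Position 18: 'c' -> MATCH (count: 3)
Total occurrences of 'c': 3

3


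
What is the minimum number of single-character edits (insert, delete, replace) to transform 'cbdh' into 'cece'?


Building DP table for s1='cbdh' (len 4) and s2='cece' (len 4):
       c  e  c  e
    0  1  2  3  4
  c 1  0  1  2  3
  b 2  1  1  2  3
  d 3  2  2  2  3
  h 4  3  3  3  3
Edit distance = dp[4][4] = 3

3


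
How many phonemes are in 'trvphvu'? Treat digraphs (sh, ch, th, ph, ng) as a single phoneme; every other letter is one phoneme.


Parsing 'trvphvu' greedily, digraphs first:
  't' -> consonant phoneme (phonemes so far: 1)
  'r' -> consonant phoneme (phonemes so far: 2)
  'v' -> consonant phoneme (phonemes so far: 3)
  'ph' -> digraph (1 consonant phoneme) (phonemes so far: 4)
  'v' -> consonant phoneme (phonemes so far: 5)
  'u' -> vowel phoneme (phonemes so far: 6)
Total phonemes: 6

6


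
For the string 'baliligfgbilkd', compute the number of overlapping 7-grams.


String 'baliligfgbilkd' has length L = 14.
Number of overlapping n-grams = L - n + 1
Substituting: 14 - 7 + 1 = 8

8


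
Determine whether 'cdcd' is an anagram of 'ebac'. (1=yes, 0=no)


Sort characters of 'cdcd': 'ccdd'
Sort characters of 'ebac': 'abce'
Sorted forms differ -> they are NOT anagrams
Result: 0

0


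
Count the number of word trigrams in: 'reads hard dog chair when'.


Word trigrams from [5] words:
  Trigram 1: (reads hard dog)
  Trigram 2: (hard dog chair)
  Trigram 3: (dog chair when)
Total word trigrams: 5 - 2 = 3

3


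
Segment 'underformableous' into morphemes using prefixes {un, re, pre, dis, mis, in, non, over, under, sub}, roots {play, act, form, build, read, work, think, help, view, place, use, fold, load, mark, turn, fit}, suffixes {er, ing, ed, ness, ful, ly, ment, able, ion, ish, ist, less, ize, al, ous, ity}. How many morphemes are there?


Segmenting 'underformableous' against the inventory:
  'under' -> prefix (morpheme 1)
  'form' -> root (morpheme 2)
  'able' -> suffix (morpheme 3)
  'ous' -> suffix (morpheme 4)
Total morphemes: 4

4


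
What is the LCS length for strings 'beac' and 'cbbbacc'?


DP table for LCS of 'beac' and 'cbbbacc':
       c  b  b  b  a  c  c
    0  0  0  0  0  0  0  0
  b 0  0  1  1  1  1  1  1
  e 0  0  1  1  1  1  1  1
  a 0  0  1  1  1  2  2  2
  c 0  1  1  1  1  2  3  3
LCS: 'bac'
LCS length = 3

3


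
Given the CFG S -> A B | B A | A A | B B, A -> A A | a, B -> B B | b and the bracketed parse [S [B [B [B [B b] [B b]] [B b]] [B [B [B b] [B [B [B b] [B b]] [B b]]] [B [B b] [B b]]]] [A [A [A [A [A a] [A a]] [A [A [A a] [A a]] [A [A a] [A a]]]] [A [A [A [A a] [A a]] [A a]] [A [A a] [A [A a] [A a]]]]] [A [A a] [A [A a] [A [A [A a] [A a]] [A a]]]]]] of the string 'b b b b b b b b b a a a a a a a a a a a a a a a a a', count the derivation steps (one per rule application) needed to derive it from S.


Every bracketed nonterminal node [X ...] in the tree is produced by exactly one rule application.
Reading the tree off as a leftmost derivation:
  Step 1: S  =>  B A   (applied S -> B A)
  Step 2: B A  =>  B B A   (applied B -> B B)
  Step 3: B B A  =>  B B B A   (applied B -> B B)
  Step 4: B B B A  =>  B B B B A   (applied B -> B B)
  Step 5: B B B B A  =>  b B B B A   (applied B -> b)
  Step 6: b B B B A  =>  b b B B A   (applied B -> b)
  Step 7: b b B B A  =>  b b b B A   (applied B -> b)
  Step 8: b b b B A  =>  b b b B B A   (applied B -> B B)
  Step 9: b b b B B A  =>  b b b B B B A   (applied B -> B B)
  Step 10: b b b B B B A  =>  b b b b B B A   (applied B -> b)
  Step 11: b b b b B B A  =>  b b b b B B B A   (applied B -> B B)
  Step 12: b b b b B B B A  =>  b b b b B B B B A   (applied B -> B B)
  Step 13: b b b b B B B B A  =>  b b b b b B B B A   (applied B -> b)
  Step 14: b b b b b B B B A  =>  b b b b b b B B A   (applied B -> b)
  Step 15: b b b b b b B B A  =>  b b b b b b b B A   (applied B -> b)
  Step 16: b b b b b b b B A  =>  b b b b b b b B B A   (applied B -> B B)
  Step 17: b b b b b b b B B A  =>  b b b b b b b b B A   (applied B -> b)
  Step 18: b b b b b b b b B A  =>  b b b b b b b b b A   (applied B -> b)
  Step 19: b b b b b b b b b A  =>  b b b b b b b b b A A   (applied A -> A A)
  Step 20: b b b b b b b b b A A  =>  b b b b b b b b b A A A   (applied A -> A A)
  Step 21: b b b b b b b b b A A A  =>  b b b b b b b b b A A A A   (applied A -> A A)
  Step 22: b b b b b b b b b A A A A  =>  b b b b b b b b b A A A A A   (applied A -> A A)
  Step 23: b b b b b b b b b A A A A A  =>  b b b b b b b b b a A A A A   (applied A -> a)
  Step 24: b b b b b b b b b a A A A A  =>  b b b b b b b b b a a A A A   (applied A -> a)
  Step 25: b b b b b b b b b a a A A A  =>  b b b b b b b b b a a A A A A   (applied A -> A A)
  Step 26: b b b b b b b b b a a A A A A  =>  b b b b b b b b b a a A A A A A   (applied A -> A A)
  Step 27: b b b b b b b b b a a A A A A A  =>  b b b b b b b b b a a a A A A A   (applied A -> a)
  Step 28: b b b b b b b b b a a a A A A A  =>  b b b b b b b b b a a a a A A A   (applied A -> a)
  Step 29: b b b b b b b b b a a a a A A A  =>  b b b b b b b b b a a a a A A A A   (applied A -> A A)
  Step 30: b b b b b b b b b a a a a A A A A  =>  b b b b b b b b b a a a a a A A A   (applied A -> a)
  Step 31: b b b b b b b b b a a a a a A A A  =>  b b b b b b b b b a a a a a a A A   (applied A -> a)
  Step 32: b b b b b b b b b a a a a a a A A  =>  b b b b b b b b b a a a a a a A A A   (applied A -> A A)
  Step 33: b b b b b b b b b a a a a a a A A A  =>  b b b b b b b b b a a a a a a A A A A   (applied A -> A A)
  Step 34: b b b b b b b b b a a a a a a A A A A  =>  b b b b b b b b b a a a a a a A A A A A   (applied A -> A A)
  Step 35: b b b b b b b b b a a a a a a A A A A A  =>  b b b b b b b b b a a a a a a a A A A A   (applied A -> a)
  Step 36: b b b b b b b b b a a a a a a a A A A A  =>  b b b b b b b b b a a a a a a a a A A A   (applied A -> a)
  Step 37: b b b b b b b b b a a a a a a a a A A A  =>  b b b b b b b b b a a a a a a a a a A A   (applied A -> a)
  Step 38: b b b b b b b b b a a a a a a a a a A A  =>  b b b b b b b b b a a a a a a a a a A A A   (applied A -> A A)
  Step 39: b b b b b b b b b a a a a a a a a a A A A  =>  b b b b b b b b b a a a a a a a a a a A A   (applied A -> a)
  Step 40: b b b b b b b b b a a a a a a a a a a A A  =>  b b b b b b b b b a a a a a a a a a a A A A   (applied A -> A A)
  Step 41: b b b b b b b b b a a a a a a a a a a A A A  =>  b b b b b b b b b a a a a a a a a a a a A A   (applied A -> a)
  Step 42: b b b b b b b b b a a a a a a a a a a a A A  =>  b b b b b b b b b a a a a a a a a a a a a A   (applied A -> a)
  Step 43: b b b b b b b b b a a a a a a a a a a a a A  =>  b b b b b b b b b a a a a a a a a a a a a A A   (applied A -> A A)
  Step 44: b b b b b b b b b a a a a a a a a a a a a A A  =>  b b b b b b b b b a a a a a a a a a a a a a A   (applied A -> a)
  Step 45: b b b b b b b b b a a a a a a a a a a a a a A  =>  b b b b b b b b b a a a a a a a a a a a a a A A   (applied A -> A A)
  Step 46: b b b b b b b b b a a a a a a a a a a a a a A A  =>  b b b b b b b b b a a a a a a a a a a a a a a A   (applied A -> a)
  Step 47: b b b b b b b b b a a a a a a a a a a a a a a A  =>  b b b b b b b b b a a a a a a a a a a a a a a A A   (applied A -> A A)
  Step 48: b b b b b b b b b a a a a a a a a a a a a a a A A  =>  b b b b b b b b b a a a a a a a a a a a a a a A A A   (applied A -> A A)
  Step 49: b b b b b b b b b a a a a a a a a a a a a a a A A A  =>  b b b b b b b b b a a a a a a a a a a a a a a a A A   (applied A -> a)
  Step 50: b b b b b b b b b a a a a a a a a a a a a a a a A A  =>  b b b b b b b b b a a a a a a a a a a a a a a a a A   (applied A -> a)
  Step 51: b b b b b b b b b a a a a a a a a a a a a a a a a A  =>  b b b b b b b b b a a a a a a a a a a a a a a a a a   (applied A -> a)
Final yield: b b b b b b b b b a a a a a a a a a a a a a a a a a
Total rewrite steps: 51

51


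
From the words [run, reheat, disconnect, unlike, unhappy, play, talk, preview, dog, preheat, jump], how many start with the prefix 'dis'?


Checking each word for prefix 'dis':
  'run' -> no (count: 0)
  'reheat' -> no (count: 0)
  'disconnect' -> YES, starts with 'dis' (count: 1)
  'unlike' -> no (count: 1)
  'unhappy' -> no (count: 1)
  'play' -> no (count: 1)
  'talk' -> no (count: 1)
  'preview' -> no (count: 1)
  'dog' -> no (count: 1)
  'preheat' -> no (count: 1)
  'jump' -> no (count: 1)
Total with prefix 'dis': 1

1


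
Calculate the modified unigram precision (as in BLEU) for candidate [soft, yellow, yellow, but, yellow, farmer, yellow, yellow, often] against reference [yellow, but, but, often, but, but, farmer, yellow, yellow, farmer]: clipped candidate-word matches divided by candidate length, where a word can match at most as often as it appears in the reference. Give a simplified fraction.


Reference word counts: {'but': 4, 'farmer': 2, 'often': 1, 'yellow': 3}
Checking each candidate word (with clipping):
  'soft' -> not in reference -> no match (matches: 0)
  'yellow' -> in reference (ref count 3, used 1/3) -> match (matches: 1)
  'yellow' -> in reference (ref count 3, used 2/3) -> match (matches: 2)
  'but' -> in reference (ref count 4, used 1/4) -> match (matches: 3)
  'yellow' -> in reference (ref count 3, used 3/3) -> match (matches: 4)
  'farmer' -> in reference (ref count 2, used 1/2) -> match (matches: 5)
  'yellow' -> ref count 3 already used up (3/3) -> clipped, no match (matches: 5)
  'yellow' -> ref count 3 already used up (3/3) -> clipped, no match (matches: 5)
  'often' -> in reference (ref count 1, used 1/1) -> match (matches: 6)
Clipped matches: 6, Candidate length: 9
Precision = 6/9 = 2/3

2/3


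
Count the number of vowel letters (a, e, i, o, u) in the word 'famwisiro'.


Scanning each character of 'famwisiro':
  Position 1: 'f' -> consonant (running count: 0)
  Position 2: 'a' -> vowel (running count: 1)
  Position 3: 'm' -> consonant (running count: 1)
  Position 4: 'w' -> consonant (running count: 1)
  Position 5: 'i' -> vowel (running count: 2)
  Position 6: 's' -> consonant (running count: 2)
  Position 7: 'i' -> vowel (running count: 3)
  Position 8: 'r' -> consonant (running count: 3)
  Position 9: 'o' -> vowel (running count: 4)
Total vowels: 4

4


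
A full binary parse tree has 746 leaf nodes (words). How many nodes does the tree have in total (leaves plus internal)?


Leaf nodes (terminals): 746
Internal nodes = n - 1 = 746 - 1 = 745
Total = leaves + internal = 746 + 745 = 1491

1491


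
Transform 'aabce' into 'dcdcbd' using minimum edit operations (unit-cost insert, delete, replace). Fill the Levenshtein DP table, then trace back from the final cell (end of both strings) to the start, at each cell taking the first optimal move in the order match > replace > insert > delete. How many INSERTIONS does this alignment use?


Edit distance = 5. Backtracking from cell (5, 6) with preference match > replace > insert > delete,
then listing the resulting alignment 'aabce' -> 'dcdcbd' left to right:
  Step 1: replace a->d
  Step 2: replace a->c
  Step 3: replace b->d
  Step 4: keep 'c'
  Step 5: insert 'b' [insertion #1]
  Step 6: replace e->d
Total insertions: 1

1


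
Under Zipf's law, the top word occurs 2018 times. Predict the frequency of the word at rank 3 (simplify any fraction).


Zipf's law: freq(rank) = f1 / rank
f1 = 2018, rank = 3
freq = 2018 / 3
GCD(2018, 3) = 1
Simplified: 2018/3

2018/3


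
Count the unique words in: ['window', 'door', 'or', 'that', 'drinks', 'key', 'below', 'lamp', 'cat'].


Listing all tokens and tracking unique types:
  Token 1: 'window' -> NEW (unique so far: 1)
  Token 2: 'door' -> NEW (unique so far: 2)
  Token 3: 'or' -> NEW (unique so far: 3)
  Token 4: 'that' -> NEW (unique so far: 4)
  Token 5: 'drinks' -> NEW (unique so far: 5)
  Token 6: 'key' -> NEW (unique so far: 6)
  Token 7: 'below' -> NEW (unique so far: 7)
  Token 8: 'lamp' -> NEW (unique so far: 8)
  Token 9: 'cat' -> NEW (unique so far: 9)
Unique types: ('below', 'cat', 'door', 'drinks', 'key', 'lamp', 'or', 'that', 'window')
Vocabulary size: 9

9


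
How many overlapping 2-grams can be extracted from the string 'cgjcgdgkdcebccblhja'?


String 'cgjcgdgkdcebccblhja' has length L = 19.
Number of overlapping n-grams = L - n + 1
Substituting: 19 - 2 + 1 = 18

18


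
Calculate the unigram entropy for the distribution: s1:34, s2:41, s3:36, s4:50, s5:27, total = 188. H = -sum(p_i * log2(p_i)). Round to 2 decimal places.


Computing entropy H = -sum(p_i * log2(p_i)):
  s1: p = 34/188 = 0.1809, -p*log2(p) = 0.4462
  s2: p = 41/188 = 0.2181, -p*log2(p) = 0.4791
  s3: p = 36/188 = 0.1915, -p*log2(p) = 0.4566
  s4: p = 50/188 = 0.2660, -p*log2(p) = 0.5082
  s5: p = 27/188 = 0.1436, -p*log2(p) = 0.4021
H = sum of terms = 2.2922
Rounded to 2 decimals: 2.29

2.29


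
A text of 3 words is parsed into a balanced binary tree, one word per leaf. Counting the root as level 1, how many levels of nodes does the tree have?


In a balanced binary tree with n leaves the deepest leaf is ceil(log2(n)) edges below the root,
so counting node levels inclusive of root and leaves gives ceil(log2(n)) + 1 levels.
log2(3) = 1.5850
ceil(1.5850) = 2
levels = 2 + 1 = 3

3
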